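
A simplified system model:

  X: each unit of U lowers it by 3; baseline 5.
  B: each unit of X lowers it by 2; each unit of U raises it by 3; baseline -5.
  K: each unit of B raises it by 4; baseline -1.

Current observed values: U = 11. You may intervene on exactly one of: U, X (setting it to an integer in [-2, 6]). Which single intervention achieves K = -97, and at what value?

Intervening on U: with other inputs at their observed values, K = 36*U - 61. Solving for -97 gives U = -1, within [-2, 6].
Intervening on X: K = -8*X + 111. Reaching -97 requires X = 26, outside [-2, 6].

set U = -1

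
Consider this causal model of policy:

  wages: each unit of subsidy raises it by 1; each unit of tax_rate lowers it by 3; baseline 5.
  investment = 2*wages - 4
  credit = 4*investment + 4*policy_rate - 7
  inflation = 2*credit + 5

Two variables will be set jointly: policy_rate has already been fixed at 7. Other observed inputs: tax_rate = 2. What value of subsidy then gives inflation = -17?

subsidy = -1

With policy_rate held at 7:
Substituting into the wages equation gives wages = subsidy - 1.
So investment = 2*subsidy - 6.
Substituting into the credit equation gives credit = 8*subsidy - 3.
Substituting into the inflation equation gives inflation = 16*subsidy - 1.
Solve 16*subsidy - 1 = -17: subsidy = (-17 + 1) / 16 = -1.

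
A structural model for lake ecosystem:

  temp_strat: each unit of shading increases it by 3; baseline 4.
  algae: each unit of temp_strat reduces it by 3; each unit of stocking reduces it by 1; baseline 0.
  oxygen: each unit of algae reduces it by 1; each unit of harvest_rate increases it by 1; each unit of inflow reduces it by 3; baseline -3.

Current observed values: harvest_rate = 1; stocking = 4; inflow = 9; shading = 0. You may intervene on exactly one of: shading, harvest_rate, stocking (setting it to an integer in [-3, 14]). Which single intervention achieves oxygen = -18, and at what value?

set stocking = -1

Intervening on shading: oxygen = 9*shading - 13. Reaching -18 requires shading = -5/9, not an integer.
Intervening on harvest_rate: oxygen = harvest_rate - 14. Reaching -18 requires harvest_rate = -4, outside [-3, 14].
Intervening on stocking: with other inputs at their observed values, oxygen = stocking - 17. Solving for -18 gives stocking = -1, within [-3, 14].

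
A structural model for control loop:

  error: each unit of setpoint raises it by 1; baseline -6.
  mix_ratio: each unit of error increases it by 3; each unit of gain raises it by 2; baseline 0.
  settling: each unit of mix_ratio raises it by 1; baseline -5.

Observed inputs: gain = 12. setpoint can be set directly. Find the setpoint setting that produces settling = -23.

Substituting into the mix_ratio equation gives mix_ratio = 3*setpoint + 6.
Substituting into the settling equation gives settling = 3*setpoint + 1.
Solve 3*setpoint + 1 = -23: setpoint = (-23 - 1) / 3 = -8.

setpoint = -8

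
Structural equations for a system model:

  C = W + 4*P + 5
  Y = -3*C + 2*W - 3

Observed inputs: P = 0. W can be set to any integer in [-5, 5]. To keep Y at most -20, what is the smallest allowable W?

Substituting into the C equation gives C = W + 5.
Substituting into the Y equation gives Y = -W - 18.
Require -W - 18 ≤ -20, so W ≥ 2.
The smallest integer in [-5, 5] satisfying this is 2.

W = 2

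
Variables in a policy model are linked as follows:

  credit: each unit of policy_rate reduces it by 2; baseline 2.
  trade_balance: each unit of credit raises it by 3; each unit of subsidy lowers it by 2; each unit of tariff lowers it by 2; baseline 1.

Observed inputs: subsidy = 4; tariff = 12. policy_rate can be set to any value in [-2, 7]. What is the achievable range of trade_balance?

Substituting into the trade_balance equation gives trade_balance = -6*policy_rate - 25.
Linear in policy_rate, so extremes are at the endpoints: policy_rate = -2 gives trade_balance = -13; policy_rate = 7 gives trade_balance = -67.

-67 to -13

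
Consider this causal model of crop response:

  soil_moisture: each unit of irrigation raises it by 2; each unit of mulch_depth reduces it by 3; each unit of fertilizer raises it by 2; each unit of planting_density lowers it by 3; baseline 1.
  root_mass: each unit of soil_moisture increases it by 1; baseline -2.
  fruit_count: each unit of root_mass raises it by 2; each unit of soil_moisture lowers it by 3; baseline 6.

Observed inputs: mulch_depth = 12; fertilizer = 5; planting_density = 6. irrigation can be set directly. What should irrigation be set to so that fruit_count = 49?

irrigation = -2

Substituting into the soil_moisture equation gives soil_moisture = 2*irrigation - 43.
root_mass becomes 2*irrigation - 45.
This gives fruit_count = -2*irrigation + 45.
Solve -2*irrigation + 45 = 49: irrigation = (49 - 45) / -2 = -2.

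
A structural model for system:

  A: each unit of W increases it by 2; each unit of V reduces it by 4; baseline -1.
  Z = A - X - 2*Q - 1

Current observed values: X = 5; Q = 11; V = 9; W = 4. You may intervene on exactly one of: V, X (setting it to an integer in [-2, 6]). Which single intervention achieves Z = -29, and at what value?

set V = 2

Intervening on V: with other inputs at their observed values, Z = -4*V - 21. Solving for -29 gives V = 2, within [-2, 6].
Intervening on X: Z = -X - 52. Reaching -29 requires X = -23, outside [-2, 6].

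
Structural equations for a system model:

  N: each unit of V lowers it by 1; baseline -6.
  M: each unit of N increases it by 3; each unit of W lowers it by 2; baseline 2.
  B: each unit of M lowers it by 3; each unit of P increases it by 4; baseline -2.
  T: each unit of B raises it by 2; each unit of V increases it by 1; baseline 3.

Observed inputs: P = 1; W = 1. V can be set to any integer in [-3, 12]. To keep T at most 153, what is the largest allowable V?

Substituting into the M equation gives M = -3*V - 18.
Substituting into the B equation gives B = 9*V + 56.
Substituting into the T equation gives T = 19*V + 115.
Require 19*V + 115 ≤ 153, so V ≤ 2.
The largest integer in [-3, 12] satisfying this is 2.

V = 2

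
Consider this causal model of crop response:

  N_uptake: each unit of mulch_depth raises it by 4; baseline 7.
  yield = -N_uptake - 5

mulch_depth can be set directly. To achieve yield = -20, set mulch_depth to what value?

mulch_depth = 2

Substituting into the yield equation gives yield = -4*mulch_depth - 12.
Solve -4*mulch_depth - 12 = -20: mulch_depth = (-20 + 12) / -4 = 2.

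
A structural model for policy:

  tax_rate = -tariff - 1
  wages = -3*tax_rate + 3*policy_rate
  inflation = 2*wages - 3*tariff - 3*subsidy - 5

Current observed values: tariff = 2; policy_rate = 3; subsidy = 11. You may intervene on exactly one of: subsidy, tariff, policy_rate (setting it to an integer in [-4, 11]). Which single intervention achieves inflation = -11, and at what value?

set tariff = 1

Intervening on subsidy: inflation = -3*subsidy + 25. Reaching -11 requires subsidy = 12, outside [-4, 11].
Intervening on tariff: with other inputs at their observed values, inflation = 3*tariff - 14. Solving for -11 gives tariff = 1, within [-4, 11].
Intervening on policy_rate: inflation = 6*policy_rate - 26. Reaching -11 requires policy_rate = 5/2, not an integer.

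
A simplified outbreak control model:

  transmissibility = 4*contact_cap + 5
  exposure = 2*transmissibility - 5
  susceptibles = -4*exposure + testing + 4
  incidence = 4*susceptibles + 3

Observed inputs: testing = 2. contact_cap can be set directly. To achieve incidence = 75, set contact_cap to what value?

Substituting into the exposure equation gives exposure = 8*contact_cap + 5.
So susceptibles = -32*contact_cap - 14.
Substituting into the incidence equation gives incidence = -128*contact_cap - 53.
Solve -128*contact_cap - 53 = 75: contact_cap = (75 + 53) / -128 = -1.

contact_cap = -1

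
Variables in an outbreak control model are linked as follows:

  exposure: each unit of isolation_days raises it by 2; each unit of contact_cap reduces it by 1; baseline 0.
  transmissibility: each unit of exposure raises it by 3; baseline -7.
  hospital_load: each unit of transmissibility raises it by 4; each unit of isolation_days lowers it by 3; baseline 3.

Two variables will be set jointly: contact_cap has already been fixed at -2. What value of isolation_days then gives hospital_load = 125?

isolation_days = 6

With contact_cap held at -2:
Substituting into the exposure equation gives exposure = 2*isolation_days + 2.
transmissibility becomes 6*isolation_days - 1.
Substituting into the hospital_load equation gives hospital_load = 21*isolation_days - 1.
Solve 21*isolation_days - 1 = 125: isolation_days = (125 + 1) / 21 = 6.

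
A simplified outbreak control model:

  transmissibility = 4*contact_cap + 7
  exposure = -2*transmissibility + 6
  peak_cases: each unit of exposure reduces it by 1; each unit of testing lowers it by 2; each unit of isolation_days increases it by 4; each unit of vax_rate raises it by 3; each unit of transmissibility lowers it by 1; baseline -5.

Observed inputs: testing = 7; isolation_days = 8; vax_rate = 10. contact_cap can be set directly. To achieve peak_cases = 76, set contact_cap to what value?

contact_cap = 8

Substituting into the exposure equation gives exposure = -8*contact_cap - 8.
peak_cases becomes 4*contact_cap + 44.
Solve 4*contact_cap + 44 = 76: contact_cap = (76 - 44) / 4 = 8.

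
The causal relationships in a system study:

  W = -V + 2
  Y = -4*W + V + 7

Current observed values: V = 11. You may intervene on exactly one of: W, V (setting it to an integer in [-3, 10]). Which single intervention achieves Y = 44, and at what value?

Intervening on W: Y = -4*W + 18. Reaching 44 requires W = -13/2, not an integer.
Intervening on V: with other inputs at their observed values, Y = 5*V - 1. Solving for 44 gives V = 9, within [-3, 10].

set V = 9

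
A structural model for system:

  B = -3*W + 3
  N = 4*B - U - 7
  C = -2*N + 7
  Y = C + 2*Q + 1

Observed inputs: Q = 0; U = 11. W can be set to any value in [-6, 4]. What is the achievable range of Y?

Substituting into the N equation gives N = -12*W - 6.
So C = 24*W + 19.
Substituting into the Y equation gives Y = 24*W + 20.
Linear in W, so extremes are at the endpoints: W = -6 gives Y = -124; W = 4 gives Y = 116.

-124 to 116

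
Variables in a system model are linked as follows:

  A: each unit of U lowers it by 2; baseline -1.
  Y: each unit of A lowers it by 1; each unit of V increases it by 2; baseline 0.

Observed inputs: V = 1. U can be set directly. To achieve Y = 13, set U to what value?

Substituting into the Y equation gives Y = 2*U + 3.
Solve 2*U + 3 = 13: U = (13 - 3) / 2 = 5.

U = 5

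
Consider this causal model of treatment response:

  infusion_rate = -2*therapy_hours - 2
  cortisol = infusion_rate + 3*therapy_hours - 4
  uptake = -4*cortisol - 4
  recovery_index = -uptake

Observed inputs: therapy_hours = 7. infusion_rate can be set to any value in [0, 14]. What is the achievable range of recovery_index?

Intervening on infusion_rate fixes its value directly, overriding its dependence on therapy_hours.
Substituting into the cortisol equation gives cortisol = infusion_rate + 17.
So uptake = -4*infusion_rate - 72.
Substituting into the recovery_index equation gives recovery_index = 4*infusion_rate + 72.
Linear in infusion_rate, so extremes are at the endpoints: infusion_rate = 0 gives recovery_index = 72; infusion_rate = 14 gives recovery_index = 128.

72 to 128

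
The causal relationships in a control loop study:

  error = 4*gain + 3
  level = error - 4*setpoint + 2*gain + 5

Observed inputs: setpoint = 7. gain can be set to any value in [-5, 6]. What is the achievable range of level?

-50 to 16

Substituting into the level equation gives level = 6*gain - 20.
Linear in gain, so extremes are at the endpoints: gain = -5 gives level = -50; gain = 6 gives level = 16.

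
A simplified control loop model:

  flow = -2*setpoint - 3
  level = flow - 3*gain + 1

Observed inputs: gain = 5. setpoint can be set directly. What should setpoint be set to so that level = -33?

setpoint = 8

Substituting into the level equation gives level = -2*setpoint - 17.
Solve -2*setpoint - 17 = -33: setpoint = (-33 + 17) / -2 = 8.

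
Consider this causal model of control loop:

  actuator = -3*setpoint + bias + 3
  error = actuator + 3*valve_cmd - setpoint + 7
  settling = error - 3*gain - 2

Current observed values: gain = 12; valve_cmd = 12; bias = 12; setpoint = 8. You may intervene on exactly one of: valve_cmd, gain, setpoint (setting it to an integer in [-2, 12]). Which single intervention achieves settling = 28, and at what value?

set setpoint = -2

Intervening on valve_cmd: settling = 3*valve_cmd - 48. Reaching 28 requires valve_cmd = 76/3, not an integer.
Intervening on gain: settling = -3*gain + 24. Reaching 28 requires gain = -4/3, not an integer.
Intervening on setpoint: with other inputs at their observed values, settling = -4*setpoint + 20. Solving for 28 gives setpoint = -2, within [-2, 12].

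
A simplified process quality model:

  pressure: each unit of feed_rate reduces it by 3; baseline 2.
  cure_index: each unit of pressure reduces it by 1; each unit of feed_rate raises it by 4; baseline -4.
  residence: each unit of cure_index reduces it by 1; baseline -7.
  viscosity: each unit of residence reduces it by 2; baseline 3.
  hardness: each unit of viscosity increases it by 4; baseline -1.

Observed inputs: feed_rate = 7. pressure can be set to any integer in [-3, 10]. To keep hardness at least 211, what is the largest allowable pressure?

pressure = 6

Intervening on pressure fixes its value directly, overriding its dependence on feed_rate.
Substituting into the cure_index equation gives cure_index = -pressure + 24.
Substituting into the residence equation gives residence = pressure - 31.
viscosity becomes -2*pressure + 65.
Substituting into the hardness equation gives hardness = -8*pressure + 259.
Require -8*pressure + 259 ≥ 211, so pressure ≤ 6.
The largest integer in [-3, 10] satisfying this is 6.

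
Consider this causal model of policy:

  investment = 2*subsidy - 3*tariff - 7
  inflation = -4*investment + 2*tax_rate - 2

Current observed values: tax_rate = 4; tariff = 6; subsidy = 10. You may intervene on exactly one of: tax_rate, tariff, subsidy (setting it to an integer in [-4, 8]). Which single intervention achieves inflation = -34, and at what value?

set tariff = 1

Intervening on tax_rate: inflation = 2*tax_rate + 18. Reaching -34 requires tax_rate = -26, outside [-4, 8].
Intervening on tariff: with other inputs at their observed values, inflation = 12*tariff - 46. Solving for -34 gives tariff = 1, within [-4, 8].
Intervening on subsidy: inflation = -8*subsidy + 106. Reaching -34 requires subsidy = 35/2, not an integer.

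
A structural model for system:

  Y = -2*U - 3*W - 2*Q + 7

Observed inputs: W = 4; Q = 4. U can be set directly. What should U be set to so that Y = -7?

Substituting into the Y equation gives Y = -2*U - 13.
Solve -2*U - 13 = -7: U = (-7 + 13) / -2 = -3.

U = -3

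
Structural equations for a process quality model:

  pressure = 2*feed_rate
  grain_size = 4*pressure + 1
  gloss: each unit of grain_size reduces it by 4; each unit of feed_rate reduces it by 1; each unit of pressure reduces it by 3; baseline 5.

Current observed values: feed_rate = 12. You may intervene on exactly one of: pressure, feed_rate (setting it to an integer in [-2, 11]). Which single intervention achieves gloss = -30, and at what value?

Intervening on pressure: with other inputs at their observed values, gloss = -19*pressure - 11. Solving for -30 gives pressure = 1, within [-2, 11].
Intervening on feed_rate: gloss = -39*feed_rate + 1. Reaching -30 requires feed_rate = 31/39, not an integer.

set pressure = 1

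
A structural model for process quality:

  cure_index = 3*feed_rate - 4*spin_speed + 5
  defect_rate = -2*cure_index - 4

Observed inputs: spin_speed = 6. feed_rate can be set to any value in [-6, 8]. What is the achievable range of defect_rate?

Substituting into the cure_index equation gives cure_index = 3*feed_rate - 19.
Substituting into the defect_rate equation gives defect_rate = -6*feed_rate + 34.
Linear in feed_rate, so extremes are at the endpoints: feed_rate = -6 gives defect_rate = 70; feed_rate = 8 gives defect_rate = -14.

-14 to 70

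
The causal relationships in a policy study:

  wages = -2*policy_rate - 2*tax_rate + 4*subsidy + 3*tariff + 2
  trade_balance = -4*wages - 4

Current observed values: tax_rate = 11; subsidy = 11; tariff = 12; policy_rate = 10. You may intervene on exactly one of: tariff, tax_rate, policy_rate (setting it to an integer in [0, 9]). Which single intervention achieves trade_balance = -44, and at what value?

Intervening on tariff: with other inputs at their observed values, trade_balance = -12*tariff - 20. Solving for -44 gives tariff = 2, within [0, 9].
Intervening on tax_rate: trade_balance = 8*tax_rate - 252. Reaching -44 requires tax_rate = 26, outside [0, 9].
Intervening on policy_rate: trade_balance = 8*policy_rate - 244. Reaching -44 requires policy_rate = 25, outside [0, 9].

set tariff = 2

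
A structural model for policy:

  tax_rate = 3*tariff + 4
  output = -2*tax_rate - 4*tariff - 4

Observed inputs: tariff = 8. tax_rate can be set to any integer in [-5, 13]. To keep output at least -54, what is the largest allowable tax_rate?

tax_rate = 9

Intervening on tax_rate fixes its value directly, overriding its dependence on tariff.
Substituting into the output equation gives output = -2*tax_rate - 36.
Require -2*tax_rate - 36 ≥ -54, so tax_rate ≤ 9.
The largest integer in [-5, 13] satisfying this is 9.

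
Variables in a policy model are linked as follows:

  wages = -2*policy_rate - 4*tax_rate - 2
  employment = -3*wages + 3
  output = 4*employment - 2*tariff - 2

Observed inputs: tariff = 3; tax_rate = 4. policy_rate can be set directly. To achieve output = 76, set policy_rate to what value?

Substituting into the wages equation gives wages = -2*policy_rate - 18.
Substituting into the employment equation gives employment = 6*policy_rate + 57.
So output = 24*policy_rate + 220.
Solve 24*policy_rate + 220 = 76: policy_rate = (76 - 220) / 24 = -6.

policy_rate = -6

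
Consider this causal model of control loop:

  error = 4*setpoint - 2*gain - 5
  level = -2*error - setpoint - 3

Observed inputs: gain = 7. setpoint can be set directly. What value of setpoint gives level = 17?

setpoint = 2

Substituting into the error equation gives error = 4*setpoint - 19.
Substituting into the level equation gives level = -9*setpoint + 35.
Solve -9*setpoint + 35 = 17: setpoint = (17 - 35) / -9 = 2.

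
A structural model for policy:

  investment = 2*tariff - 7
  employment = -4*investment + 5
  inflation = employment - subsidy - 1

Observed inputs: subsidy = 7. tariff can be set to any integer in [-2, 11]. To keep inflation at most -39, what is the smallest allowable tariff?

tariff = 8

Substituting into the employment equation gives employment = -8*tariff + 33.
inflation becomes -8*tariff + 25.
Require -8*tariff + 25 ≤ -39, so tariff ≥ 8.
The smallest integer in [-2, 11] satisfying this is 8.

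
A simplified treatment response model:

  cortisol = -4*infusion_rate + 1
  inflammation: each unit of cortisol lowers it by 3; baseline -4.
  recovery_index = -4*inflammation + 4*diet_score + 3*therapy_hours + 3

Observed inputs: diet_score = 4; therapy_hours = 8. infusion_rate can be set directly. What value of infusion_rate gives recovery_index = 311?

Substituting into the inflammation equation gives inflammation = 12*infusion_rate - 7.
Substituting into the recovery_index equation gives recovery_index = -48*infusion_rate + 71.
Solve -48*infusion_rate + 71 = 311: infusion_rate = (311 - 71) / -48 = -5.

infusion_rate = -5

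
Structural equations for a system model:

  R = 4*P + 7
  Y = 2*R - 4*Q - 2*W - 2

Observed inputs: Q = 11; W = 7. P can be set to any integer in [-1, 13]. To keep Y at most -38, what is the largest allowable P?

P = 1

Substituting into the Y equation gives Y = 8*P - 46.
Require 8*P - 46 ≤ -38, so P ≤ 1.
The largest integer in [-1, 13] satisfying this is 1.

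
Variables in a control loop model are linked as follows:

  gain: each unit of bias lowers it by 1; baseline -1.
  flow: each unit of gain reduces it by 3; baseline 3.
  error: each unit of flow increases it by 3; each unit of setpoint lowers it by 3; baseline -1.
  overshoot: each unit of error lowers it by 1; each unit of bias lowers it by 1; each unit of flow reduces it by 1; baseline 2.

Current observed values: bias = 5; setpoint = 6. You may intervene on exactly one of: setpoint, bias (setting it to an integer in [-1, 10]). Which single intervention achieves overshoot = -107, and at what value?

set bias = 8

Intervening on setpoint: overshoot = 3*setpoint - 86. Reaching -107 requires setpoint = -7, outside [-1, 10].
Intervening on bias: with other inputs at their observed values, overshoot = -13*bias - 3. Solving for -107 gives bias = 8, within [-1, 10].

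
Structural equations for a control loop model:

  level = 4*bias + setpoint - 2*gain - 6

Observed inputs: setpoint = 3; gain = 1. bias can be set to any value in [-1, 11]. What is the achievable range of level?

-9 to 39

Substituting into the level equation gives level = 4*bias - 5.
Linear in bias, so extremes are at the endpoints: bias = -1 gives level = -9; bias = 11 gives level = 39.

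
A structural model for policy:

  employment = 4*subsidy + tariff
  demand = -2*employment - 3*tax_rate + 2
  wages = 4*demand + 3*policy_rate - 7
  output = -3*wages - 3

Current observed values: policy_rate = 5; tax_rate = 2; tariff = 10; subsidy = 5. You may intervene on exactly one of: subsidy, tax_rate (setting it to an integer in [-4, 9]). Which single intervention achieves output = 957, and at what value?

Intervening on subsidy: output = 96*subsidy + 261. Reaching 957 requires subsidy = 29/4, not an integer.
Intervening on tax_rate: with other inputs at their observed values, output = 36*tax_rate + 669. Solving for 957 gives tax_rate = 8, within [-4, 9].

set tax_rate = 8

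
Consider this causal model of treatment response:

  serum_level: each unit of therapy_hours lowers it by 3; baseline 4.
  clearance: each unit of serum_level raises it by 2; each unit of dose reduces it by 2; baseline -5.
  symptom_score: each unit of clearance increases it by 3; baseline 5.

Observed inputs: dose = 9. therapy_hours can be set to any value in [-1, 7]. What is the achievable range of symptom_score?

Substituting into the clearance equation gives clearance = -6*therapy_hours - 15.
Substituting into the symptom_score equation gives symptom_score = -18*therapy_hours - 40.
Linear in therapy_hours, so extremes are at the endpoints: therapy_hours = -1 gives symptom_score = -22; therapy_hours = 7 gives symptom_score = -166.

-166 to -22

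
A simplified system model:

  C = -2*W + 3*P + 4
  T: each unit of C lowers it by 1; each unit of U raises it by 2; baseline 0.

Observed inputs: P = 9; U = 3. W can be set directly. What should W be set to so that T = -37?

W = -6

Substituting into the C equation gives C = -2*W + 31.
This gives T = 2*W - 25.
Solve 2*W - 25 = -37: W = (-37 + 25) / 2 = -6.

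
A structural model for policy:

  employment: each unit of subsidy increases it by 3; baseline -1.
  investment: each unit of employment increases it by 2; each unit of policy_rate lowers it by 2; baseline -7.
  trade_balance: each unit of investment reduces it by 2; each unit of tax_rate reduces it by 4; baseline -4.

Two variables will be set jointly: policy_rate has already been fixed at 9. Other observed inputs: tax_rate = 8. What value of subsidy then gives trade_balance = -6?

With policy_rate held at 9:
Substituting into the investment equation gives investment = 6*subsidy - 27.
Substituting into the trade_balance equation gives trade_balance = -12*subsidy + 18.
Solve -12*subsidy + 18 = -6: subsidy = (-6 - 18) / -12 = 2.

subsidy = 2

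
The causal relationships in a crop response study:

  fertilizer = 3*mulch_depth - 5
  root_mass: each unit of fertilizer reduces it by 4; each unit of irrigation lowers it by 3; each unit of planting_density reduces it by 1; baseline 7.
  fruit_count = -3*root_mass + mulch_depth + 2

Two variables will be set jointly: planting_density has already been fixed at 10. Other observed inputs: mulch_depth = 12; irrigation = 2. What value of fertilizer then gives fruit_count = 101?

fertilizer = 5

With planting_density held at 10:
Intervening on fertilizer fixes its value directly, overriding its dependence on mulch_depth.
Substituting into the root_mass equation gives root_mass = -4*fertilizer - 9.
Substituting into the fruit_count equation gives fruit_count = 12*fertilizer + 41.
Solve 12*fertilizer + 41 = 101: fertilizer = (101 - 41) / 12 = 5.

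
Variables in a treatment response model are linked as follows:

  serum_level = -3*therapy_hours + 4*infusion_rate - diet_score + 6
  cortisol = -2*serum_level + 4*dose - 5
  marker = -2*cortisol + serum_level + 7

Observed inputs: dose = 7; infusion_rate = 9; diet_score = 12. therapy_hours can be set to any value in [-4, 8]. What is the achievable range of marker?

-9 to 171

Substituting into the serum_level equation gives serum_level = -3*therapy_hours + 30.
So cortisol = 6*therapy_hours - 37.
Substituting into the marker equation gives marker = -15*therapy_hours + 111.
Linear in therapy_hours, so extremes are at the endpoints: therapy_hours = -4 gives marker = 171; therapy_hours = 8 gives marker = -9.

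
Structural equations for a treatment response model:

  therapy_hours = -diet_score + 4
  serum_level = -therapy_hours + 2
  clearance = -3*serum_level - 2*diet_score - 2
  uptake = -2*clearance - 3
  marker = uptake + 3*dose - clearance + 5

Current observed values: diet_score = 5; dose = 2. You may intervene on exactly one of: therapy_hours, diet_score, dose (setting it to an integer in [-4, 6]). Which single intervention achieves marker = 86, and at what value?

Intervening on therapy_hours: marker = -9*therapy_hours + 62. Reaching 86 requires therapy_hours = -8/3, not an integer.
Intervening on diet_score: with other inputs at their observed values, marker = 15*diet_score - 4. Solving for 86 gives diet_score = 6, within [-4, 6].
Intervening on dose: marker = 3*dose + 65. Reaching 86 requires dose = 7, outside [-4, 6].

set diet_score = 6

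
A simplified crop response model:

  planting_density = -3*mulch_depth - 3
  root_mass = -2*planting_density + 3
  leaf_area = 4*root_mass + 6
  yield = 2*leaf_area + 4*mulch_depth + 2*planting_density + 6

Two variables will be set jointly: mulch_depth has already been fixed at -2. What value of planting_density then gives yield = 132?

planting_density = -7

With mulch_depth held at -2:
Intervening on planting_density fixes its value directly, overriding its dependence on mulch_depth.
Substituting into the leaf_area equation gives leaf_area = -8*planting_density + 18.
So yield = -14*planting_density + 34.
Solve -14*planting_density + 34 = 132: planting_density = (132 - 34) / -14 = -7.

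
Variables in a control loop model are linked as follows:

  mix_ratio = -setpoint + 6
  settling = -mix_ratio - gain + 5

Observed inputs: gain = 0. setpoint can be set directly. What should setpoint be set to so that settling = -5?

Substituting into the settling equation gives settling = setpoint - 1.
Solve setpoint - 1 = -5: setpoint = (-5 + 1) / 1 = -4.

setpoint = -4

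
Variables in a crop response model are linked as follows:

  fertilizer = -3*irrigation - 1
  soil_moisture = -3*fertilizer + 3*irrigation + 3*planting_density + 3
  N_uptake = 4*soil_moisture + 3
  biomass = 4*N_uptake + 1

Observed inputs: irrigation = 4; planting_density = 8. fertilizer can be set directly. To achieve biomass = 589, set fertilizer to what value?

Intervening on fertilizer fixes its value directly, overriding its dependence on irrigation.
Substituting into the soil_moisture equation gives soil_moisture = -3*fertilizer + 39.
Substituting into the N_uptake equation gives N_uptake = -12*fertilizer + 159.
So biomass = -48*fertilizer + 637.
Solve -48*fertilizer + 637 = 589: fertilizer = (589 - 637) / -48 = 1.

fertilizer = 1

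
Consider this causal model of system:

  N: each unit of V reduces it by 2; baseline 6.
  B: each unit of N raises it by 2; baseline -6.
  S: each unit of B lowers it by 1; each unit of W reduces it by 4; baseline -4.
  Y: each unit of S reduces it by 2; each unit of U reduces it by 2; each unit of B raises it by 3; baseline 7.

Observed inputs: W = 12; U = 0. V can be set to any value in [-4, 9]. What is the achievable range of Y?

Substituting into the B equation gives B = -4*V + 6.
Substituting into the S equation gives S = 4*V - 58.
Substituting into the Y equation gives Y = -20*V + 141.
Linear in V, so extremes are at the endpoints: V = -4 gives Y = 221; V = 9 gives Y = -39.

-39 to 221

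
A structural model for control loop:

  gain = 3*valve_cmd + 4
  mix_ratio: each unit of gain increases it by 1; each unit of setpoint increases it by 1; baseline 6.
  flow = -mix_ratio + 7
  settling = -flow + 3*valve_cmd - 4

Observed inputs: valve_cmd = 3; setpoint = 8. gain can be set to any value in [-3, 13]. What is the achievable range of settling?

Intervening on gain fixes its value directly, overriding its dependence on valve_cmd.
Substituting into the mix_ratio equation gives mix_ratio = gain + 14.
Substituting into the flow equation gives flow = -gain - 7.
Substituting into the settling equation gives settling = gain + 12.
Linear in gain, so extremes are at the endpoints: gain = -3 gives settling = 9; gain = 13 gives settling = 25.

9 to 25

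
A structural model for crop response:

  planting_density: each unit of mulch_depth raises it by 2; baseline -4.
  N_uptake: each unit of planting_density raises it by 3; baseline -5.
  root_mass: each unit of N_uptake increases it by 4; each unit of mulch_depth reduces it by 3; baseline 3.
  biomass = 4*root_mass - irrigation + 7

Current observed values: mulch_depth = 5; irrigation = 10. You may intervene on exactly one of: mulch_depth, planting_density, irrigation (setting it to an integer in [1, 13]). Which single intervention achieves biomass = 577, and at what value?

set mulch_depth = 10

Intervening on mulch_depth: with other inputs at their observed values, biomass = 84*mulch_depth - 263. Solving for 577 gives mulch_depth = 10, within [1, 13].
Intervening on planting_density: biomass = 48*planting_density - 131. Reaching 577 requires planting_density = 59/4, not an integer.
Intervening on irrigation: biomass = -irrigation + 167. Reaching 577 requires irrigation = -410, outside [1, 13].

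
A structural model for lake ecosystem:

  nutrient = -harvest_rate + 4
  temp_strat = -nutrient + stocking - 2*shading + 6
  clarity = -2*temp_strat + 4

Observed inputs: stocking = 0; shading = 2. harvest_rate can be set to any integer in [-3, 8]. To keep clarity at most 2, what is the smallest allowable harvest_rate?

Substituting into the temp_strat equation gives temp_strat = harvest_rate - 2.
Substituting into the clarity equation gives clarity = -2*harvest_rate + 8.
Require -2*harvest_rate + 8 ≤ 2, so harvest_rate ≥ 3.
The smallest integer in [-3, 8] satisfying this is 3.

harvest_rate = 3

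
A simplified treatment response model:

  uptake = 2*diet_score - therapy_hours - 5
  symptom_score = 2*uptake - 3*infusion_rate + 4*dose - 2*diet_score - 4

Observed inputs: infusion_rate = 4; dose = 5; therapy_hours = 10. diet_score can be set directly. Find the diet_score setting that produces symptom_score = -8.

Substituting into the uptake equation gives uptake = 2*diet_score - 15.
Substituting into the symptom_score equation gives symptom_score = 2*diet_score - 26.
Solve 2*diet_score - 26 = -8: diet_score = (-8 + 26) / 2 = 9.

diet_score = 9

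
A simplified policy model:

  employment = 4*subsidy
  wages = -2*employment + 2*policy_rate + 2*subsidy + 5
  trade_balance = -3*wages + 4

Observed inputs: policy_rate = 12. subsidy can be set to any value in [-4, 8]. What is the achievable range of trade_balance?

-155 to 61

Substituting into the wages equation gives wages = -6*subsidy + 29.
This gives trade_balance = 18*subsidy - 83.
Linear in subsidy, so extremes are at the endpoints: subsidy = -4 gives trade_balance = -155; subsidy = 8 gives trade_balance = 61.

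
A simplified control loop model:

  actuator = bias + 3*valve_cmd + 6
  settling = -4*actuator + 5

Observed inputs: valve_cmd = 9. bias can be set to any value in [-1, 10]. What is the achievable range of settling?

Substituting into the actuator equation gives actuator = bias + 33.
Substituting into the settling equation gives settling = -4*bias - 127.
Linear in bias, so extremes are at the endpoints: bias = -1 gives settling = -123; bias = 10 gives settling = -167.

-167 to -123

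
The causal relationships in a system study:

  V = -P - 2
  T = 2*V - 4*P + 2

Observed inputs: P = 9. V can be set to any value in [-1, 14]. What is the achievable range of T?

-36 to -6

Intervening on V fixes its value directly, overriding its dependence on P.
Substituting into the T equation gives T = 2*V - 34.
Linear in V, so extremes are at the endpoints: V = -1 gives T = -36; V = 14 gives T = -6.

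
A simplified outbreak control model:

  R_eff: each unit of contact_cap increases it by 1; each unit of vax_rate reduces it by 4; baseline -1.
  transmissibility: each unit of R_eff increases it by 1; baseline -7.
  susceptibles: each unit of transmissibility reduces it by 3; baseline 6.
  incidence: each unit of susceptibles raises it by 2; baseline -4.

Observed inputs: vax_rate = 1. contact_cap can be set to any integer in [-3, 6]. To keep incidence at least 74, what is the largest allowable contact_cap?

contact_cap = 1

Substituting into the R_eff equation gives R_eff = contact_cap - 5.
So transmissibility = contact_cap - 12.
So susceptibles = -3*contact_cap + 42.
So incidence = -6*contact_cap + 80.
Require -6*contact_cap + 80 ≥ 74, so contact_cap ≤ 1.
The largest integer in [-3, 6] satisfying this is 1.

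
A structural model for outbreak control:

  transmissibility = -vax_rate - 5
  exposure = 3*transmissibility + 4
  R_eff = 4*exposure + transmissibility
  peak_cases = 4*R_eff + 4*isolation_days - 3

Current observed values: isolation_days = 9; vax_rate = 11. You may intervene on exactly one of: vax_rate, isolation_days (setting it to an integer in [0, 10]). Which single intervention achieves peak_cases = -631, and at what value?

set vax_rate = 9

Intervening on vax_rate: with other inputs at their observed values, peak_cases = -52*vax_rate - 163. Solving for -631 gives vax_rate = 9, within [0, 10].
Intervening on isolation_days: peak_cases = 4*isolation_days - 771. Reaching -631 requires isolation_days = 35, outside [0, 10].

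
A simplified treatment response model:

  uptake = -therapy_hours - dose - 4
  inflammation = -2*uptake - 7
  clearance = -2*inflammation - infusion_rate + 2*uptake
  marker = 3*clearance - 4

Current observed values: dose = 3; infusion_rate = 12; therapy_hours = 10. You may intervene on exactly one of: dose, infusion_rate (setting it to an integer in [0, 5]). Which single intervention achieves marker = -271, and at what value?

Intervening on dose: marker = -18*dose - 250. Reaching -271 requires dose = 7/6, not an integer.
Intervening on infusion_rate: with other inputs at their observed values, marker = -3*infusion_rate - 268. Solving for -271 gives infusion_rate = 1, within [0, 5].

set infusion_rate = 1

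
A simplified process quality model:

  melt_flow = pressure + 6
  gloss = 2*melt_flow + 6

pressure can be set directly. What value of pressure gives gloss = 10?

Substituting into the gloss equation gives gloss = 2*pressure + 18.
Solve 2*pressure + 18 = 10: pressure = (10 - 18) / 2 = -4.

pressure = -4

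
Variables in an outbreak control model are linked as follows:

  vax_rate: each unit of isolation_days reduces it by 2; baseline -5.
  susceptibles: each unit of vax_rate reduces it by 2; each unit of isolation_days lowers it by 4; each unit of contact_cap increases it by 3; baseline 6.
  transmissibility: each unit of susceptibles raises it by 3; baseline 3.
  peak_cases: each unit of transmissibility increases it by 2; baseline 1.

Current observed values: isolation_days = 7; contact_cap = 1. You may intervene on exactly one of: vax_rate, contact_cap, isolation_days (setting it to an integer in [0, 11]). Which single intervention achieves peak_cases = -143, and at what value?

set vax_rate = 3

Intervening on vax_rate: with other inputs at their observed values, peak_cases = -12*vax_rate - 107. Solving for -143 gives vax_rate = 3, within [0, 11].
Intervening on contact_cap: peak_cases = 18*contact_cap + 103. Reaching -143 requires contact_cap = -41/3, not an integer.
Intervening on isolation_days: the paths from isolation_days to peak_cases cancel (net effect zero), leaving peak_cases = 121; -143 is unreachable this way.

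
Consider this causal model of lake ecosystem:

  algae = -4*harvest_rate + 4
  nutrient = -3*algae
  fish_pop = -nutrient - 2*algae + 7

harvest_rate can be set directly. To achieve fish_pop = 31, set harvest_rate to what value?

harvest_rate = -5

Substituting into the nutrient equation gives nutrient = 12*harvest_rate - 12.
This gives fish_pop = -4*harvest_rate + 11.
Solve -4*harvest_rate + 11 = 31: harvest_rate = (31 - 11) / -4 = -5.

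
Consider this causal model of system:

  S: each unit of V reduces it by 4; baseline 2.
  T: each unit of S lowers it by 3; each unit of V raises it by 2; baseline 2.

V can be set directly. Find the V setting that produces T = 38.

V = 3

Substituting into the T equation gives T = 14*V - 4.
Solve 14*V - 4 = 38: V = (38 + 4) / 14 = 3.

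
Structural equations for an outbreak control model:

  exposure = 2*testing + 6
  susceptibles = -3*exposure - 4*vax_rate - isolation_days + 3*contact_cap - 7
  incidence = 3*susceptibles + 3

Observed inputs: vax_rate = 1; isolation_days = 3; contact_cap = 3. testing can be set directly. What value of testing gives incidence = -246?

testing = 10

Substituting into the susceptibles equation gives susceptibles = -6*testing - 23.
Substituting into the incidence equation gives incidence = -18*testing - 66.
Solve -18*testing - 66 = -246: testing = (-246 + 66) / -18 = 10.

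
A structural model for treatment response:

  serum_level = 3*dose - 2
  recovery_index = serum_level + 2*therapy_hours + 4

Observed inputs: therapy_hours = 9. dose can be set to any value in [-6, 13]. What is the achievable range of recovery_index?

2 to 59

Substituting into the recovery_index equation gives recovery_index = 3*dose + 20.
Linear in dose, so extremes are at the endpoints: dose = -6 gives recovery_index = 2; dose = 13 gives recovery_index = 59.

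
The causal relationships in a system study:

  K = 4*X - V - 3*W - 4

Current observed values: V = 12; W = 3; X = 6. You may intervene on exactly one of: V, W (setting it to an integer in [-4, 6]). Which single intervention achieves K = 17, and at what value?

Intervening on V: K = -V + 11. Reaching 17 requires V = -6, outside [-4, 6].
Intervening on W: with other inputs at their observed values, K = -3*W + 8. Solving for 17 gives W = -3, within [-4, 6].

set W = -3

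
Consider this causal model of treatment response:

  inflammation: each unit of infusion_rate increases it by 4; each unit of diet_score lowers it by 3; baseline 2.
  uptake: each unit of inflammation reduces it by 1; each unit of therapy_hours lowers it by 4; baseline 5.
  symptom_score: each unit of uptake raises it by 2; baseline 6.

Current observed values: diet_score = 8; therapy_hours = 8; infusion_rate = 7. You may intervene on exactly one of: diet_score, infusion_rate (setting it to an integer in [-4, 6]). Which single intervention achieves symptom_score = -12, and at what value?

set infusion_rate = 1

Intervening on diet_score: symptom_score = 6*diet_score - 108. Reaching -12 requires diet_score = 16, outside [-4, 6].
Intervening on infusion_rate: with other inputs at their observed values, symptom_score = -8*infusion_rate - 4. Solving for -12 gives infusion_rate = 1, within [-4, 6].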